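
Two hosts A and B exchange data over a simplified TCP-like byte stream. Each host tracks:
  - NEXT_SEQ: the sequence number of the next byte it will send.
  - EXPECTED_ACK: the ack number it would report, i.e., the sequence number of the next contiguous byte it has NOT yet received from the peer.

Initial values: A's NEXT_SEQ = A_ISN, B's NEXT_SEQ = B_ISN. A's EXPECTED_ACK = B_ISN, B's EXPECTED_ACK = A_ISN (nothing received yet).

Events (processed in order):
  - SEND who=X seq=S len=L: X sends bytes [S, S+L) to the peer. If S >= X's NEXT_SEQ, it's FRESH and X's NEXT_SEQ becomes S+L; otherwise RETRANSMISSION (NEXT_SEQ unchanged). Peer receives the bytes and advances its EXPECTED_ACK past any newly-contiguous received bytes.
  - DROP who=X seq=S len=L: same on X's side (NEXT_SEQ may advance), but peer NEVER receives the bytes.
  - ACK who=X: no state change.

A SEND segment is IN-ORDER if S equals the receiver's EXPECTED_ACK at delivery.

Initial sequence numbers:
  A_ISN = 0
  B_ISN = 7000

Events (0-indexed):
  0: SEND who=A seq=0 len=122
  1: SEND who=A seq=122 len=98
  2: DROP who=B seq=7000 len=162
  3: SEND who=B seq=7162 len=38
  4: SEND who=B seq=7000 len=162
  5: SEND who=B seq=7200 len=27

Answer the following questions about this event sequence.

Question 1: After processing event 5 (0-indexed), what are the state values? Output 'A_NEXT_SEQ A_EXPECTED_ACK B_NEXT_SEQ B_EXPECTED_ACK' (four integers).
After event 0: A_seq=122 A_ack=7000 B_seq=7000 B_ack=122
After event 1: A_seq=220 A_ack=7000 B_seq=7000 B_ack=220
After event 2: A_seq=220 A_ack=7000 B_seq=7162 B_ack=220
After event 3: A_seq=220 A_ack=7000 B_seq=7200 B_ack=220
After event 4: A_seq=220 A_ack=7200 B_seq=7200 B_ack=220
After event 5: A_seq=220 A_ack=7227 B_seq=7227 B_ack=220

220 7227 7227 220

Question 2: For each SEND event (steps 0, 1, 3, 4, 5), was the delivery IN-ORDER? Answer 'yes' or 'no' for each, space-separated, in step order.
Answer: yes yes no yes yes

Derivation:
Step 0: SEND seq=0 -> in-order
Step 1: SEND seq=122 -> in-order
Step 3: SEND seq=7162 -> out-of-order
Step 4: SEND seq=7000 -> in-order
Step 5: SEND seq=7200 -> in-order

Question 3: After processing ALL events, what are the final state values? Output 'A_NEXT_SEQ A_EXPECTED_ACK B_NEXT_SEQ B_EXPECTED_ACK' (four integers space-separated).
After event 0: A_seq=122 A_ack=7000 B_seq=7000 B_ack=122
After event 1: A_seq=220 A_ack=7000 B_seq=7000 B_ack=220
After event 2: A_seq=220 A_ack=7000 B_seq=7162 B_ack=220
After event 3: A_seq=220 A_ack=7000 B_seq=7200 B_ack=220
After event 4: A_seq=220 A_ack=7200 B_seq=7200 B_ack=220
After event 5: A_seq=220 A_ack=7227 B_seq=7227 B_ack=220

Answer: 220 7227 7227 220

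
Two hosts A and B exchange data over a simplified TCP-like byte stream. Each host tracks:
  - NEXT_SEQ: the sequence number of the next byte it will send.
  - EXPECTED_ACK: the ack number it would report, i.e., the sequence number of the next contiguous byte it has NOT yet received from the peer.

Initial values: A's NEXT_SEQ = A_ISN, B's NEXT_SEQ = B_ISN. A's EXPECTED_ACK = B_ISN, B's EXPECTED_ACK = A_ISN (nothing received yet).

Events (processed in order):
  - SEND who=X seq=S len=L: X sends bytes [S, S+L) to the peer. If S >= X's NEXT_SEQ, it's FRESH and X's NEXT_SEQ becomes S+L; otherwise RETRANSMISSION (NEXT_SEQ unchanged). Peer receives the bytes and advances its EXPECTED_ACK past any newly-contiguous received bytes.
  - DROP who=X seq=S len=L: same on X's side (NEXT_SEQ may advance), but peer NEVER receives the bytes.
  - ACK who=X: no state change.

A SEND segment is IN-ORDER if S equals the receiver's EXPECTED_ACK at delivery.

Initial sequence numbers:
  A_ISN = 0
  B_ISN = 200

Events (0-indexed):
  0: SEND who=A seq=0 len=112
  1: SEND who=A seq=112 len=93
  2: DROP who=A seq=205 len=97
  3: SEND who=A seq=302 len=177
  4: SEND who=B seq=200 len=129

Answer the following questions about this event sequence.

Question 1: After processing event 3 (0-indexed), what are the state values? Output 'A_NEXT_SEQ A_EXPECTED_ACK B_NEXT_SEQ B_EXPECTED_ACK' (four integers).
After event 0: A_seq=112 A_ack=200 B_seq=200 B_ack=112
After event 1: A_seq=205 A_ack=200 B_seq=200 B_ack=205
After event 2: A_seq=302 A_ack=200 B_seq=200 B_ack=205
After event 3: A_seq=479 A_ack=200 B_seq=200 B_ack=205

479 200 200 205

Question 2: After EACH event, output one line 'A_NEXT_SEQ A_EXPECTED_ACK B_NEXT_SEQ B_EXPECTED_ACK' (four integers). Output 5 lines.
112 200 200 112
205 200 200 205
302 200 200 205
479 200 200 205
479 329 329 205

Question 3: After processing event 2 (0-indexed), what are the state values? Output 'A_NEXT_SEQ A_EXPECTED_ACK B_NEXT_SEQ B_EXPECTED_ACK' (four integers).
After event 0: A_seq=112 A_ack=200 B_seq=200 B_ack=112
After event 1: A_seq=205 A_ack=200 B_seq=200 B_ack=205
After event 2: A_seq=302 A_ack=200 B_seq=200 B_ack=205

302 200 200 205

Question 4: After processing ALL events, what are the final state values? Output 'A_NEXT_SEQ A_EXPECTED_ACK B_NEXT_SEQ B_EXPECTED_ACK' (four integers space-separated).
After event 0: A_seq=112 A_ack=200 B_seq=200 B_ack=112
After event 1: A_seq=205 A_ack=200 B_seq=200 B_ack=205
After event 2: A_seq=302 A_ack=200 B_seq=200 B_ack=205
After event 3: A_seq=479 A_ack=200 B_seq=200 B_ack=205
After event 4: A_seq=479 A_ack=329 B_seq=329 B_ack=205

Answer: 479 329 329 205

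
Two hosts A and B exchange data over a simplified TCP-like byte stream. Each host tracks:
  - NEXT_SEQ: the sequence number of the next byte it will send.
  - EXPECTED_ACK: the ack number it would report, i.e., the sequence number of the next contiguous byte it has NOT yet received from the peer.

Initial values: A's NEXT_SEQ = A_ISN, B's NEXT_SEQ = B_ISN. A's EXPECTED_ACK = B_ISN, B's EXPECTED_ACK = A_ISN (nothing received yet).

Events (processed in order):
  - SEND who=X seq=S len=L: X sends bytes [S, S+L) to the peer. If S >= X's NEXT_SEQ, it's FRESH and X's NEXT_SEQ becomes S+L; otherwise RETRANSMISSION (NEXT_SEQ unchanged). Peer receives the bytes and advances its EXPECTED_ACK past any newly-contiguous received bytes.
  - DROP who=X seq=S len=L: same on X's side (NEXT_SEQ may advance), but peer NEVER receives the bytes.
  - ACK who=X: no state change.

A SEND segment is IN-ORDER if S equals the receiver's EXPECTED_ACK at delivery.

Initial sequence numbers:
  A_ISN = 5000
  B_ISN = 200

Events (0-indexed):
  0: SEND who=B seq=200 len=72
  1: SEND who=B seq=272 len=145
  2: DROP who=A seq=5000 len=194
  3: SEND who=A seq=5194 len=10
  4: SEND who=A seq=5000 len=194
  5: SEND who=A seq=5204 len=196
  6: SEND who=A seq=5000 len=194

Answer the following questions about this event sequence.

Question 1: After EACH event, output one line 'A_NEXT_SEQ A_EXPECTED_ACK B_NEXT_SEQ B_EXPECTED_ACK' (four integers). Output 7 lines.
5000 272 272 5000
5000 417 417 5000
5194 417 417 5000
5204 417 417 5000
5204 417 417 5204
5400 417 417 5400
5400 417 417 5400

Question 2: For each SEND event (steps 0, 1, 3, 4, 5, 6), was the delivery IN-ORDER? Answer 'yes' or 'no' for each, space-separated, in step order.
Step 0: SEND seq=200 -> in-order
Step 1: SEND seq=272 -> in-order
Step 3: SEND seq=5194 -> out-of-order
Step 4: SEND seq=5000 -> in-order
Step 5: SEND seq=5204 -> in-order
Step 6: SEND seq=5000 -> out-of-order

Answer: yes yes no yes yes no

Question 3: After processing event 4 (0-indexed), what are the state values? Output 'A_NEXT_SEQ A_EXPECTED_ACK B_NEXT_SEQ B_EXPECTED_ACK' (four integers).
After event 0: A_seq=5000 A_ack=272 B_seq=272 B_ack=5000
After event 1: A_seq=5000 A_ack=417 B_seq=417 B_ack=5000
After event 2: A_seq=5194 A_ack=417 B_seq=417 B_ack=5000
After event 3: A_seq=5204 A_ack=417 B_seq=417 B_ack=5000
After event 4: A_seq=5204 A_ack=417 B_seq=417 B_ack=5204

5204 417 417 5204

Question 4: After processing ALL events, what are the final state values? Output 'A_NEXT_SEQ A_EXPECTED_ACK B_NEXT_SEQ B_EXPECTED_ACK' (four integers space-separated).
Answer: 5400 417 417 5400

Derivation:
After event 0: A_seq=5000 A_ack=272 B_seq=272 B_ack=5000
After event 1: A_seq=5000 A_ack=417 B_seq=417 B_ack=5000
After event 2: A_seq=5194 A_ack=417 B_seq=417 B_ack=5000
After event 3: A_seq=5204 A_ack=417 B_seq=417 B_ack=5000
After event 4: A_seq=5204 A_ack=417 B_seq=417 B_ack=5204
After event 5: A_seq=5400 A_ack=417 B_seq=417 B_ack=5400
After event 6: A_seq=5400 A_ack=417 B_seq=417 B_ack=5400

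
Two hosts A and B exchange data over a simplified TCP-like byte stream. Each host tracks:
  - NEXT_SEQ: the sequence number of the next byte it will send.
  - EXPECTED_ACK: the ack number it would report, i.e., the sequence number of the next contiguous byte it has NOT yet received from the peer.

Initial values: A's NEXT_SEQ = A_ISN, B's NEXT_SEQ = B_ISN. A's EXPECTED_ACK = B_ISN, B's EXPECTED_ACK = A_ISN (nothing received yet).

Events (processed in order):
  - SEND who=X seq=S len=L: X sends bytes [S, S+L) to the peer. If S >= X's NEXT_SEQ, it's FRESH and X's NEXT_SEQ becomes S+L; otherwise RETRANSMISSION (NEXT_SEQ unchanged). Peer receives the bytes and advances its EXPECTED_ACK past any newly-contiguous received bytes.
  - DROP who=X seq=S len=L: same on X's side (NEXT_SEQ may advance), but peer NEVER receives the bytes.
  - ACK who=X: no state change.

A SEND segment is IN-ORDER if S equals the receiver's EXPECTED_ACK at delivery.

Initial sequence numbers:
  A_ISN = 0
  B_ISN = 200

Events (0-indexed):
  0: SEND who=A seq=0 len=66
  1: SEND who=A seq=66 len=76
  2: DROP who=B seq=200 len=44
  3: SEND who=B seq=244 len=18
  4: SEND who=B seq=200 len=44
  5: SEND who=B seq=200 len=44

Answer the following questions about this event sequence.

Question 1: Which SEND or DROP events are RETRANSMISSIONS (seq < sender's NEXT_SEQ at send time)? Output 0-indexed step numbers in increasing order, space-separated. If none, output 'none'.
Answer: 4 5

Derivation:
Step 0: SEND seq=0 -> fresh
Step 1: SEND seq=66 -> fresh
Step 2: DROP seq=200 -> fresh
Step 3: SEND seq=244 -> fresh
Step 4: SEND seq=200 -> retransmit
Step 5: SEND seq=200 -> retransmit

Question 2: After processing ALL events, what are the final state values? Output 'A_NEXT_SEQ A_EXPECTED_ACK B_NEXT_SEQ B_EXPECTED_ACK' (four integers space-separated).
After event 0: A_seq=66 A_ack=200 B_seq=200 B_ack=66
After event 1: A_seq=142 A_ack=200 B_seq=200 B_ack=142
After event 2: A_seq=142 A_ack=200 B_seq=244 B_ack=142
After event 3: A_seq=142 A_ack=200 B_seq=262 B_ack=142
After event 4: A_seq=142 A_ack=262 B_seq=262 B_ack=142
After event 5: A_seq=142 A_ack=262 B_seq=262 B_ack=142

Answer: 142 262 262 142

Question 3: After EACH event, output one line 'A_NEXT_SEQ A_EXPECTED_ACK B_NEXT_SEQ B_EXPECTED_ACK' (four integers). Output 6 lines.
66 200 200 66
142 200 200 142
142 200 244 142
142 200 262 142
142 262 262 142
142 262 262 142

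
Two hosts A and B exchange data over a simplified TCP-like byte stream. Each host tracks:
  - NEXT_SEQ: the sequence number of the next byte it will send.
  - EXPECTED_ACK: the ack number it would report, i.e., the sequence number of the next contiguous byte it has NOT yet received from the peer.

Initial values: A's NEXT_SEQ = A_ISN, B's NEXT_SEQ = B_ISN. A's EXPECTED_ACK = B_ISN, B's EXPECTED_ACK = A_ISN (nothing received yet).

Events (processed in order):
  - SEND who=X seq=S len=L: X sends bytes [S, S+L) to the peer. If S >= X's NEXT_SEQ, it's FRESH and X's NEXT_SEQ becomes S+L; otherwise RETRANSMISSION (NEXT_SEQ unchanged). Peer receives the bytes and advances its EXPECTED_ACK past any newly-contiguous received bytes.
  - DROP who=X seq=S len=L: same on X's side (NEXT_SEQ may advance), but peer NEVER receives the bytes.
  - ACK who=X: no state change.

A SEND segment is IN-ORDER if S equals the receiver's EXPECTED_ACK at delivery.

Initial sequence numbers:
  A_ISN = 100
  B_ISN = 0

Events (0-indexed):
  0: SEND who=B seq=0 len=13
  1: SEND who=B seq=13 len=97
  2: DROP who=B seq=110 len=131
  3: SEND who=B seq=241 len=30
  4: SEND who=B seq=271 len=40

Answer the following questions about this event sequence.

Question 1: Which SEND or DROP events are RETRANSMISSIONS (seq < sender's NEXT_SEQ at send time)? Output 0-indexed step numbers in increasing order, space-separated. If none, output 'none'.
Answer: none

Derivation:
Step 0: SEND seq=0 -> fresh
Step 1: SEND seq=13 -> fresh
Step 2: DROP seq=110 -> fresh
Step 3: SEND seq=241 -> fresh
Step 4: SEND seq=271 -> fresh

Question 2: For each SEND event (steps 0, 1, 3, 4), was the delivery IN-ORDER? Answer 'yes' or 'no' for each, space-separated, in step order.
Step 0: SEND seq=0 -> in-order
Step 1: SEND seq=13 -> in-order
Step 3: SEND seq=241 -> out-of-order
Step 4: SEND seq=271 -> out-of-order

Answer: yes yes no no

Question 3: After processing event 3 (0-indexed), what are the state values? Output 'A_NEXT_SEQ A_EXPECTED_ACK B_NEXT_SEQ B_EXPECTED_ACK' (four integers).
After event 0: A_seq=100 A_ack=13 B_seq=13 B_ack=100
After event 1: A_seq=100 A_ack=110 B_seq=110 B_ack=100
After event 2: A_seq=100 A_ack=110 B_seq=241 B_ack=100
After event 3: A_seq=100 A_ack=110 B_seq=271 B_ack=100

100 110 271 100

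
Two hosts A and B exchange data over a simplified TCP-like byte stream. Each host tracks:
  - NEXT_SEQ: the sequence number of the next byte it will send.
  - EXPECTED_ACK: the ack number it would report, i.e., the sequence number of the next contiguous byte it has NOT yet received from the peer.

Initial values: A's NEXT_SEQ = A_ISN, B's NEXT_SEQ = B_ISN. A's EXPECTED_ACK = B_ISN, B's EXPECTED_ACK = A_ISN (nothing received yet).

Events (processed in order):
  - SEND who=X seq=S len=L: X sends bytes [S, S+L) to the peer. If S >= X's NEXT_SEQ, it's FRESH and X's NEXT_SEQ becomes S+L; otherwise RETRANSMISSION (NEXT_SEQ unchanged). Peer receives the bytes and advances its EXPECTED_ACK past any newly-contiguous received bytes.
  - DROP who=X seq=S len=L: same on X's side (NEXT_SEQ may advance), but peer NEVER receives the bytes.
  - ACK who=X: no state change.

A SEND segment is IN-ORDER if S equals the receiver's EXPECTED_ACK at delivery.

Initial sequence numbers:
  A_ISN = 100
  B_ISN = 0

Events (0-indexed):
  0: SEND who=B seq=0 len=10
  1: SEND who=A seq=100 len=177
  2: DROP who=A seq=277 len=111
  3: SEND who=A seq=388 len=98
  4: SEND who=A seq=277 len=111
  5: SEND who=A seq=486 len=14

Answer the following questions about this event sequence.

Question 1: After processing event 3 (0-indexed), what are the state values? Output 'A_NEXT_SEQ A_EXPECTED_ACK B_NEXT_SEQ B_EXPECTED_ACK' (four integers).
After event 0: A_seq=100 A_ack=10 B_seq=10 B_ack=100
After event 1: A_seq=277 A_ack=10 B_seq=10 B_ack=277
After event 2: A_seq=388 A_ack=10 B_seq=10 B_ack=277
After event 3: A_seq=486 A_ack=10 B_seq=10 B_ack=277

486 10 10 277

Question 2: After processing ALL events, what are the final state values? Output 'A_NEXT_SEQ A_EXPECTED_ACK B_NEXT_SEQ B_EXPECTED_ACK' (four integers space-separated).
After event 0: A_seq=100 A_ack=10 B_seq=10 B_ack=100
After event 1: A_seq=277 A_ack=10 B_seq=10 B_ack=277
After event 2: A_seq=388 A_ack=10 B_seq=10 B_ack=277
After event 3: A_seq=486 A_ack=10 B_seq=10 B_ack=277
After event 4: A_seq=486 A_ack=10 B_seq=10 B_ack=486
After event 5: A_seq=500 A_ack=10 B_seq=10 B_ack=500

Answer: 500 10 10 500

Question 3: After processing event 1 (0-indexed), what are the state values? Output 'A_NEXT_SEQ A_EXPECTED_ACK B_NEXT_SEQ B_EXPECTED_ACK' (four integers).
After event 0: A_seq=100 A_ack=10 B_seq=10 B_ack=100
After event 1: A_seq=277 A_ack=10 B_seq=10 B_ack=277

277 10 10 277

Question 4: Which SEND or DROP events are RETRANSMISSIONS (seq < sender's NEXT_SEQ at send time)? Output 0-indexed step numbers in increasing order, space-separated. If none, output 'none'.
Step 0: SEND seq=0 -> fresh
Step 1: SEND seq=100 -> fresh
Step 2: DROP seq=277 -> fresh
Step 3: SEND seq=388 -> fresh
Step 4: SEND seq=277 -> retransmit
Step 5: SEND seq=486 -> fresh

Answer: 4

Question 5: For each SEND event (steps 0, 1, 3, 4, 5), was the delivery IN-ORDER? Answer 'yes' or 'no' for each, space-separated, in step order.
Step 0: SEND seq=0 -> in-order
Step 1: SEND seq=100 -> in-order
Step 3: SEND seq=388 -> out-of-order
Step 4: SEND seq=277 -> in-order
Step 5: SEND seq=486 -> in-order

Answer: yes yes no yes yes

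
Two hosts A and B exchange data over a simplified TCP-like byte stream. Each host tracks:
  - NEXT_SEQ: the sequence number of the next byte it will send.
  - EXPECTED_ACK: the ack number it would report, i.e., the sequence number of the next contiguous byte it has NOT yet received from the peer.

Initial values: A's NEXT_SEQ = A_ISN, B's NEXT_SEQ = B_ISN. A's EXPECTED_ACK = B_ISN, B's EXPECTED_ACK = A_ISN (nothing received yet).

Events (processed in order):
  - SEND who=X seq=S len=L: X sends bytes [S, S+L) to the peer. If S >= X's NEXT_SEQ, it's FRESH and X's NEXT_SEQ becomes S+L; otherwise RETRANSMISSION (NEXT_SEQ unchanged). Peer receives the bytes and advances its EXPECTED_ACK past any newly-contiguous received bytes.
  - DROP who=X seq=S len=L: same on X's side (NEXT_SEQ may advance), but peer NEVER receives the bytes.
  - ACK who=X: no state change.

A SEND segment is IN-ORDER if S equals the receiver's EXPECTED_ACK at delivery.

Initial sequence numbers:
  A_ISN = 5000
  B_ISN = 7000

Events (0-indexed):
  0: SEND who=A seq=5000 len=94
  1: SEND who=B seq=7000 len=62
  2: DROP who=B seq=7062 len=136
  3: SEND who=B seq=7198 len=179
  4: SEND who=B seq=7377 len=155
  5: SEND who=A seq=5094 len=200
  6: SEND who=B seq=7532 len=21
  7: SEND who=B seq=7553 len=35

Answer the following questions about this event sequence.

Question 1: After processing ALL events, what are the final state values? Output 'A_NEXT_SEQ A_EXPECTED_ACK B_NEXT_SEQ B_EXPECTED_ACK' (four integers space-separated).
After event 0: A_seq=5094 A_ack=7000 B_seq=7000 B_ack=5094
After event 1: A_seq=5094 A_ack=7062 B_seq=7062 B_ack=5094
After event 2: A_seq=5094 A_ack=7062 B_seq=7198 B_ack=5094
After event 3: A_seq=5094 A_ack=7062 B_seq=7377 B_ack=5094
After event 4: A_seq=5094 A_ack=7062 B_seq=7532 B_ack=5094
After event 5: A_seq=5294 A_ack=7062 B_seq=7532 B_ack=5294
After event 6: A_seq=5294 A_ack=7062 B_seq=7553 B_ack=5294
After event 7: A_seq=5294 A_ack=7062 B_seq=7588 B_ack=5294

Answer: 5294 7062 7588 5294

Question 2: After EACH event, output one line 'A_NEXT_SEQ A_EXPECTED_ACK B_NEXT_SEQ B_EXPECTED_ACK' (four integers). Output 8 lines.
5094 7000 7000 5094
5094 7062 7062 5094
5094 7062 7198 5094
5094 7062 7377 5094
5094 7062 7532 5094
5294 7062 7532 5294
5294 7062 7553 5294
5294 7062 7588 5294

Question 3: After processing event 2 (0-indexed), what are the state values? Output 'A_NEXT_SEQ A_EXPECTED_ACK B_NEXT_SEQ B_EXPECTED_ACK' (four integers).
After event 0: A_seq=5094 A_ack=7000 B_seq=7000 B_ack=5094
After event 1: A_seq=5094 A_ack=7062 B_seq=7062 B_ack=5094
After event 2: A_seq=5094 A_ack=7062 B_seq=7198 B_ack=5094

5094 7062 7198 5094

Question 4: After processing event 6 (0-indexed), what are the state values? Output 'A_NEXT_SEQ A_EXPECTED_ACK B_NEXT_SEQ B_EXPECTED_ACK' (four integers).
After event 0: A_seq=5094 A_ack=7000 B_seq=7000 B_ack=5094
After event 1: A_seq=5094 A_ack=7062 B_seq=7062 B_ack=5094
After event 2: A_seq=5094 A_ack=7062 B_seq=7198 B_ack=5094
After event 3: A_seq=5094 A_ack=7062 B_seq=7377 B_ack=5094
After event 4: A_seq=5094 A_ack=7062 B_seq=7532 B_ack=5094
After event 5: A_seq=5294 A_ack=7062 B_seq=7532 B_ack=5294
After event 6: A_seq=5294 A_ack=7062 B_seq=7553 B_ack=5294

5294 7062 7553 5294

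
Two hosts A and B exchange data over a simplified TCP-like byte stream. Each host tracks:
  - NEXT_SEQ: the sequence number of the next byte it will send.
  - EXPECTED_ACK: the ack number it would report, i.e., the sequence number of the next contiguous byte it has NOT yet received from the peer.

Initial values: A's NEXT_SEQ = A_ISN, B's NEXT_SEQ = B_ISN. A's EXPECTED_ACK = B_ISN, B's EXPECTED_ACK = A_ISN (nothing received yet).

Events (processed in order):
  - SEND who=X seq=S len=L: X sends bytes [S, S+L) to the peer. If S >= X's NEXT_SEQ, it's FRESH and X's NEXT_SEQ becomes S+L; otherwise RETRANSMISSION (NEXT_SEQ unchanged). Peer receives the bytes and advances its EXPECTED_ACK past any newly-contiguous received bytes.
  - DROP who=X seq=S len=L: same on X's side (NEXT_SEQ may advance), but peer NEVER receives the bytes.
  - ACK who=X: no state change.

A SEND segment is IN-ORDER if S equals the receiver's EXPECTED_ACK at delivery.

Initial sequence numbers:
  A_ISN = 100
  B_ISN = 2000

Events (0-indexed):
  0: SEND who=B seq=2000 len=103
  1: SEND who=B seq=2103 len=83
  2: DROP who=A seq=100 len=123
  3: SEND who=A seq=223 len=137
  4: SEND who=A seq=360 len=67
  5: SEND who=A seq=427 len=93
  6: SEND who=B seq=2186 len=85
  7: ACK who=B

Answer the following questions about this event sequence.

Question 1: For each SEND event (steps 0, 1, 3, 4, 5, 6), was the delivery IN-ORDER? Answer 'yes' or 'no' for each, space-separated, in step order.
Answer: yes yes no no no yes

Derivation:
Step 0: SEND seq=2000 -> in-order
Step 1: SEND seq=2103 -> in-order
Step 3: SEND seq=223 -> out-of-order
Step 4: SEND seq=360 -> out-of-order
Step 5: SEND seq=427 -> out-of-order
Step 6: SEND seq=2186 -> in-order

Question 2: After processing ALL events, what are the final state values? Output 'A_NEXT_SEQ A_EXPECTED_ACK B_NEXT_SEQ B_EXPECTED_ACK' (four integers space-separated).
Answer: 520 2271 2271 100

Derivation:
After event 0: A_seq=100 A_ack=2103 B_seq=2103 B_ack=100
After event 1: A_seq=100 A_ack=2186 B_seq=2186 B_ack=100
After event 2: A_seq=223 A_ack=2186 B_seq=2186 B_ack=100
After event 3: A_seq=360 A_ack=2186 B_seq=2186 B_ack=100
After event 4: A_seq=427 A_ack=2186 B_seq=2186 B_ack=100
After event 5: A_seq=520 A_ack=2186 B_seq=2186 B_ack=100
After event 6: A_seq=520 A_ack=2271 B_seq=2271 B_ack=100
After event 7: A_seq=520 A_ack=2271 B_seq=2271 B_ack=100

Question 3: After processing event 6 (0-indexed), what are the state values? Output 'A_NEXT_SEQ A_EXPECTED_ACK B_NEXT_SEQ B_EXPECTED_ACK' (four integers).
After event 0: A_seq=100 A_ack=2103 B_seq=2103 B_ack=100
After event 1: A_seq=100 A_ack=2186 B_seq=2186 B_ack=100
After event 2: A_seq=223 A_ack=2186 B_seq=2186 B_ack=100
After event 3: A_seq=360 A_ack=2186 B_seq=2186 B_ack=100
After event 4: A_seq=427 A_ack=2186 B_seq=2186 B_ack=100
After event 5: A_seq=520 A_ack=2186 B_seq=2186 B_ack=100
After event 6: A_seq=520 A_ack=2271 B_seq=2271 B_ack=100

520 2271 2271 100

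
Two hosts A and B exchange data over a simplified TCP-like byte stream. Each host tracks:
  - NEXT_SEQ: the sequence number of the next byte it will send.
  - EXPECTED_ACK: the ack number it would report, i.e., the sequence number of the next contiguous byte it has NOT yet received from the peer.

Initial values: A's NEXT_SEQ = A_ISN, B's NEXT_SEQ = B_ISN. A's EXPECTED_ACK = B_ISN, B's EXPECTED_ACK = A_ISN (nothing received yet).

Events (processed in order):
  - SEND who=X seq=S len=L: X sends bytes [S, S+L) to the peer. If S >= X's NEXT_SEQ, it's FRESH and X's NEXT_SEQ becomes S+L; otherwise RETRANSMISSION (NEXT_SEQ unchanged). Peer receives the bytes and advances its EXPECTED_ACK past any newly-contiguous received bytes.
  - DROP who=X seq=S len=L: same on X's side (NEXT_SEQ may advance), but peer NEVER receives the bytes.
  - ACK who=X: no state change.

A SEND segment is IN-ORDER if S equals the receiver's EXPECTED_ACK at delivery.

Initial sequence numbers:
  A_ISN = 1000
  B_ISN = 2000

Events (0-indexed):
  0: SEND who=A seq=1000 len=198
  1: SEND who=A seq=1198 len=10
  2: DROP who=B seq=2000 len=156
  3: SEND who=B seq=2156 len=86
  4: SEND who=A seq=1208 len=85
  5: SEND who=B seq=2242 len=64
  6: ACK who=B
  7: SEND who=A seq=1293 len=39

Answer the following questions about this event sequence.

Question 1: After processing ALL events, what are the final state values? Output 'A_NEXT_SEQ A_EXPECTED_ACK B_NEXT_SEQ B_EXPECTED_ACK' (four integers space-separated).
Answer: 1332 2000 2306 1332

Derivation:
After event 0: A_seq=1198 A_ack=2000 B_seq=2000 B_ack=1198
After event 1: A_seq=1208 A_ack=2000 B_seq=2000 B_ack=1208
After event 2: A_seq=1208 A_ack=2000 B_seq=2156 B_ack=1208
After event 3: A_seq=1208 A_ack=2000 B_seq=2242 B_ack=1208
After event 4: A_seq=1293 A_ack=2000 B_seq=2242 B_ack=1293
After event 5: A_seq=1293 A_ack=2000 B_seq=2306 B_ack=1293
After event 6: A_seq=1293 A_ack=2000 B_seq=2306 B_ack=1293
After event 7: A_seq=1332 A_ack=2000 B_seq=2306 B_ack=1332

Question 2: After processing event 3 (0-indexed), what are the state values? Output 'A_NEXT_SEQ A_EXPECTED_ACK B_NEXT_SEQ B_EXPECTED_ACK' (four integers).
After event 0: A_seq=1198 A_ack=2000 B_seq=2000 B_ack=1198
After event 1: A_seq=1208 A_ack=2000 B_seq=2000 B_ack=1208
After event 2: A_seq=1208 A_ack=2000 B_seq=2156 B_ack=1208
After event 3: A_seq=1208 A_ack=2000 B_seq=2242 B_ack=1208

1208 2000 2242 1208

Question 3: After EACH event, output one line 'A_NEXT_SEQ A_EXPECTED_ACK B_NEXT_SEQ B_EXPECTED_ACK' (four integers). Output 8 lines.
1198 2000 2000 1198
1208 2000 2000 1208
1208 2000 2156 1208
1208 2000 2242 1208
1293 2000 2242 1293
1293 2000 2306 1293
1293 2000 2306 1293
1332 2000 2306 1332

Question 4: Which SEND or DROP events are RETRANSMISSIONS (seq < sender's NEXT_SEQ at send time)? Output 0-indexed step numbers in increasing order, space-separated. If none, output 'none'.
Answer: none

Derivation:
Step 0: SEND seq=1000 -> fresh
Step 1: SEND seq=1198 -> fresh
Step 2: DROP seq=2000 -> fresh
Step 3: SEND seq=2156 -> fresh
Step 4: SEND seq=1208 -> fresh
Step 5: SEND seq=2242 -> fresh
Step 7: SEND seq=1293 -> fresh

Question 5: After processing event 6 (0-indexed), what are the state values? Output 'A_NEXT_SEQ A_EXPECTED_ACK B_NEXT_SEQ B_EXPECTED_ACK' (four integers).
After event 0: A_seq=1198 A_ack=2000 B_seq=2000 B_ack=1198
After event 1: A_seq=1208 A_ack=2000 B_seq=2000 B_ack=1208
After event 2: A_seq=1208 A_ack=2000 B_seq=2156 B_ack=1208
After event 3: A_seq=1208 A_ack=2000 B_seq=2242 B_ack=1208
After event 4: A_seq=1293 A_ack=2000 B_seq=2242 B_ack=1293
After event 5: A_seq=1293 A_ack=2000 B_seq=2306 B_ack=1293
After event 6: A_seq=1293 A_ack=2000 B_seq=2306 B_ack=1293

1293 2000 2306 1293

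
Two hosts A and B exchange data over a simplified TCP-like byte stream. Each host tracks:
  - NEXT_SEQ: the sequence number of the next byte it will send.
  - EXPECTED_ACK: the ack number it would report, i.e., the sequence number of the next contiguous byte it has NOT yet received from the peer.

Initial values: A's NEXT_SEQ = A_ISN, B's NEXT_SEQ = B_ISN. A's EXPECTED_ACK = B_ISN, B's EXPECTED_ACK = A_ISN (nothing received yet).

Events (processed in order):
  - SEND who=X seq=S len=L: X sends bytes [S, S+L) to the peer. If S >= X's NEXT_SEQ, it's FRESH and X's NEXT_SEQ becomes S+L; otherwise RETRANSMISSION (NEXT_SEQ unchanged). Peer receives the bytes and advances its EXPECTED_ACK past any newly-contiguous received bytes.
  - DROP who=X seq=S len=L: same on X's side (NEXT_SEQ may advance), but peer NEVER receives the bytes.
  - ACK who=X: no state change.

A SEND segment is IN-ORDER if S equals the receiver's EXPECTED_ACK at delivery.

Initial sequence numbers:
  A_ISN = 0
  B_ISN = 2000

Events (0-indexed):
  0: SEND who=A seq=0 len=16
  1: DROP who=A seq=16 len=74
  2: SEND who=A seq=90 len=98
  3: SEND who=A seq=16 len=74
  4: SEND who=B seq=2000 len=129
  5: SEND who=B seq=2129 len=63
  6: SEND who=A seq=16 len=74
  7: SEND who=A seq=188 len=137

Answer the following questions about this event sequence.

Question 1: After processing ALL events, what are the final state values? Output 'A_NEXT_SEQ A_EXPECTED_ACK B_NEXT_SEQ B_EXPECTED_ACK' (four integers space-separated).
Answer: 325 2192 2192 325

Derivation:
After event 0: A_seq=16 A_ack=2000 B_seq=2000 B_ack=16
After event 1: A_seq=90 A_ack=2000 B_seq=2000 B_ack=16
After event 2: A_seq=188 A_ack=2000 B_seq=2000 B_ack=16
After event 3: A_seq=188 A_ack=2000 B_seq=2000 B_ack=188
After event 4: A_seq=188 A_ack=2129 B_seq=2129 B_ack=188
After event 5: A_seq=188 A_ack=2192 B_seq=2192 B_ack=188
After event 6: A_seq=188 A_ack=2192 B_seq=2192 B_ack=188
After event 7: A_seq=325 A_ack=2192 B_seq=2192 B_ack=325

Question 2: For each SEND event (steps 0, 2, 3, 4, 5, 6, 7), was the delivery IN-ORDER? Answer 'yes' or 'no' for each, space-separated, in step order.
Answer: yes no yes yes yes no yes

Derivation:
Step 0: SEND seq=0 -> in-order
Step 2: SEND seq=90 -> out-of-order
Step 3: SEND seq=16 -> in-order
Step 4: SEND seq=2000 -> in-order
Step 5: SEND seq=2129 -> in-order
Step 6: SEND seq=16 -> out-of-order
Step 7: SEND seq=188 -> in-order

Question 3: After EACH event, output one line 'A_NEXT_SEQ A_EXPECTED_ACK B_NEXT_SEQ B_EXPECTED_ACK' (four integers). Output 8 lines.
16 2000 2000 16
90 2000 2000 16
188 2000 2000 16
188 2000 2000 188
188 2129 2129 188
188 2192 2192 188
188 2192 2192 188
325 2192 2192 325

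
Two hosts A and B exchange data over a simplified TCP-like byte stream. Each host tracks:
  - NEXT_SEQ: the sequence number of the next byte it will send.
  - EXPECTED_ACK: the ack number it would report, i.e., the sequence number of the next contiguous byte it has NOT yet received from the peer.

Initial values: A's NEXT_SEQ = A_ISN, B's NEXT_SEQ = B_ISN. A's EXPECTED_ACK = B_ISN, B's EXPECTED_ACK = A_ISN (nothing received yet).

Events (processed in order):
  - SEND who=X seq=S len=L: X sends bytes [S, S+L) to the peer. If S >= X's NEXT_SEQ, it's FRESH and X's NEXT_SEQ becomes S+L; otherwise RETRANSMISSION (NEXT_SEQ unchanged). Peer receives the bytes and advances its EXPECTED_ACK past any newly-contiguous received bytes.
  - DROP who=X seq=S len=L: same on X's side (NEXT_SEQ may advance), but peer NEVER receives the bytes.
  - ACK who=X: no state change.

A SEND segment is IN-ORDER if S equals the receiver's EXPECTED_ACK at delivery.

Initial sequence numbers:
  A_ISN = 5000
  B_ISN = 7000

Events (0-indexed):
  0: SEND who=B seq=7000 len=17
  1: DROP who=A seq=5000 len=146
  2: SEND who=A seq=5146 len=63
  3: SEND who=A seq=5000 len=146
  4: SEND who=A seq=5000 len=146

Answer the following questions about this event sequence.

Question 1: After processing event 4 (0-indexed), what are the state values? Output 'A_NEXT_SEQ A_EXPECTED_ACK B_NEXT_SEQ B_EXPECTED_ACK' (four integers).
After event 0: A_seq=5000 A_ack=7017 B_seq=7017 B_ack=5000
After event 1: A_seq=5146 A_ack=7017 B_seq=7017 B_ack=5000
After event 2: A_seq=5209 A_ack=7017 B_seq=7017 B_ack=5000
After event 3: A_seq=5209 A_ack=7017 B_seq=7017 B_ack=5209
After event 4: A_seq=5209 A_ack=7017 B_seq=7017 B_ack=5209

5209 7017 7017 5209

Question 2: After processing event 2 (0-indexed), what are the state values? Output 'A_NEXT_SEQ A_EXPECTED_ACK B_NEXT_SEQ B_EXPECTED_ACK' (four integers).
After event 0: A_seq=5000 A_ack=7017 B_seq=7017 B_ack=5000
After event 1: A_seq=5146 A_ack=7017 B_seq=7017 B_ack=5000
After event 2: A_seq=5209 A_ack=7017 B_seq=7017 B_ack=5000

5209 7017 7017 5000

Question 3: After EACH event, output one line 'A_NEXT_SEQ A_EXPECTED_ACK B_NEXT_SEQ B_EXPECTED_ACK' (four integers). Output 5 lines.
5000 7017 7017 5000
5146 7017 7017 5000
5209 7017 7017 5000
5209 7017 7017 5209
5209 7017 7017 5209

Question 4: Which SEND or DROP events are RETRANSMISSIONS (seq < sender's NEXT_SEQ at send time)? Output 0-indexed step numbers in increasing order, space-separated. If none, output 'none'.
Answer: 3 4

Derivation:
Step 0: SEND seq=7000 -> fresh
Step 1: DROP seq=5000 -> fresh
Step 2: SEND seq=5146 -> fresh
Step 3: SEND seq=5000 -> retransmit
Step 4: SEND seq=5000 -> retransmit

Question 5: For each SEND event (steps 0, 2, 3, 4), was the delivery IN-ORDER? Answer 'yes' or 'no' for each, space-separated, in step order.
Step 0: SEND seq=7000 -> in-order
Step 2: SEND seq=5146 -> out-of-order
Step 3: SEND seq=5000 -> in-order
Step 4: SEND seq=5000 -> out-of-order

Answer: yes no yes no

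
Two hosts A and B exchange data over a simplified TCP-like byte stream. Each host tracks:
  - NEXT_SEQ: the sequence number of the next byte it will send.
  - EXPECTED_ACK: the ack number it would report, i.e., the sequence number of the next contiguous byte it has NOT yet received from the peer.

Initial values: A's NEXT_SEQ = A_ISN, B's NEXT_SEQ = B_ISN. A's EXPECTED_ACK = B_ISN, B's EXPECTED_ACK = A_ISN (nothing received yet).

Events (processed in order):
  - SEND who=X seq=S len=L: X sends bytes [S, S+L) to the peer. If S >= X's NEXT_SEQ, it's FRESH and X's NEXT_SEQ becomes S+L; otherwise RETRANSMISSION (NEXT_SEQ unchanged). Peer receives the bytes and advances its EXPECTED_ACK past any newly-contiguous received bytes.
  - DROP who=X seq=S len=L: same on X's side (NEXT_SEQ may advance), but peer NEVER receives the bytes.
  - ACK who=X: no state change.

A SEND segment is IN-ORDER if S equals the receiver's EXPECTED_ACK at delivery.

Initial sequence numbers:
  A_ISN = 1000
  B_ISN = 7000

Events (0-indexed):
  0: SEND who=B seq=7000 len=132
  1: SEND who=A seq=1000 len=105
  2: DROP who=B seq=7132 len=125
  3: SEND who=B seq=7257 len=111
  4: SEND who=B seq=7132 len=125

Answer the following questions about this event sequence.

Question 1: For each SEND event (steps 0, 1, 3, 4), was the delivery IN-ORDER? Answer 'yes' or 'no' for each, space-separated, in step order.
Step 0: SEND seq=7000 -> in-order
Step 1: SEND seq=1000 -> in-order
Step 3: SEND seq=7257 -> out-of-order
Step 4: SEND seq=7132 -> in-order

Answer: yes yes no yes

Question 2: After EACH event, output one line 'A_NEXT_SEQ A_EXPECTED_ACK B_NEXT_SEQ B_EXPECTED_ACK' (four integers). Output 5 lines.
1000 7132 7132 1000
1105 7132 7132 1105
1105 7132 7257 1105
1105 7132 7368 1105
1105 7368 7368 1105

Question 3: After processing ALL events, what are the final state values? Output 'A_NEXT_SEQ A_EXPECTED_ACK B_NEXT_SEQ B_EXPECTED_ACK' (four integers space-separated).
After event 0: A_seq=1000 A_ack=7132 B_seq=7132 B_ack=1000
After event 1: A_seq=1105 A_ack=7132 B_seq=7132 B_ack=1105
After event 2: A_seq=1105 A_ack=7132 B_seq=7257 B_ack=1105
After event 3: A_seq=1105 A_ack=7132 B_seq=7368 B_ack=1105
After event 4: A_seq=1105 A_ack=7368 B_seq=7368 B_ack=1105

Answer: 1105 7368 7368 1105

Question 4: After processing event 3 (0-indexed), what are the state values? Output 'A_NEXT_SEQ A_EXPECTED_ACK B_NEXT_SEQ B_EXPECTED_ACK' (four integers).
After event 0: A_seq=1000 A_ack=7132 B_seq=7132 B_ack=1000
After event 1: A_seq=1105 A_ack=7132 B_seq=7132 B_ack=1105
After event 2: A_seq=1105 A_ack=7132 B_seq=7257 B_ack=1105
After event 3: A_seq=1105 A_ack=7132 B_seq=7368 B_ack=1105

1105 7132 7368 1105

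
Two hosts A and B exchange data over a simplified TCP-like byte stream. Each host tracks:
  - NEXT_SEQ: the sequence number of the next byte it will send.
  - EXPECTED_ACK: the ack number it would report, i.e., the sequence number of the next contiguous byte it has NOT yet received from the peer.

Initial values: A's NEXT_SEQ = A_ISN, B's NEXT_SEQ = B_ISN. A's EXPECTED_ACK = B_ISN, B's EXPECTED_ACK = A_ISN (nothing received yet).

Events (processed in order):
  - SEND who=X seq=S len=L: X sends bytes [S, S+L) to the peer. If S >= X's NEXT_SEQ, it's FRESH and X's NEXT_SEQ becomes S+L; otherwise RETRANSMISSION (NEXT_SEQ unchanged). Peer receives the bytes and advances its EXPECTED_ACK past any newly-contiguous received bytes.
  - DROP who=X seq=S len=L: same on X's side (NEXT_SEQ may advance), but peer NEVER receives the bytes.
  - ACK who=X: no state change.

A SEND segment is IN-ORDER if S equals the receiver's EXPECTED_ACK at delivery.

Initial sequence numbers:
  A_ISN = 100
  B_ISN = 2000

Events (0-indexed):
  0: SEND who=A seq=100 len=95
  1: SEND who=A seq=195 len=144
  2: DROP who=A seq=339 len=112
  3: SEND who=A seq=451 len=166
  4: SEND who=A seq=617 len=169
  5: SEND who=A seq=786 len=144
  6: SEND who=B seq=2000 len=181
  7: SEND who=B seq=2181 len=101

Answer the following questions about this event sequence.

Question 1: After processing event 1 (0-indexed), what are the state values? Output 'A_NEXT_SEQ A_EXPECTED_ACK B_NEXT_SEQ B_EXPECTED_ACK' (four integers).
After event 0: A_seq=195 A_ack=2000 B_seq=2000 B_ack=195
After event 1: A_seq=339 A_ack=2000 B_seq=2000 B_ack=339

339 2000 2000 339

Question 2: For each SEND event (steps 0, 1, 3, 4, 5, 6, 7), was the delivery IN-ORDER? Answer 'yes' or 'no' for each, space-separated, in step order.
Step 0: SEND seq=100 -> in-order
Step 1: SEND seq=195 -> in-order
Step 3: SEND seq=451 -> out-of-order
Step 4: SEND seq=617 -> out-of-order
Step 5: SEND seq=786 -> out-of-order
Step 6: SEND seq=2000 -> in-order
Step 7: SEND seq=2181 -> in-order

Answer: yes yes no no no yes yes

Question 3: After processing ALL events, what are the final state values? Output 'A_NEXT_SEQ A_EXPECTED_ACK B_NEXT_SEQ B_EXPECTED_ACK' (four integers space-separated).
Answer: 930 2282 2282 339

Derivation:
After event 0: A_seq=195 A_ack=2000 B_seq=2000 B_ack=195
After event 1: A_seq=339 A_ack=2000 B_seq=2000 B_ack=339
After event 2: A_seq=451 A_ack=2000 B_seq=2000 B_ack=339
After event 3: A_seq=617 A_ack=2000 B_seq=2000 B_ack=339
After event 4: A_seq=786 A_ack=2000 B_seq=2000 B_ack=339
After event 5: A_seq=930 A_ack=2000 B_seq=2000 B_ack=339
After event 6: A_seq=930 A_ack=2181 B_seq=2181 B_ack=339
After event 7: A_seq=930 A_ack=2282 B_seq=2282 B_ack=339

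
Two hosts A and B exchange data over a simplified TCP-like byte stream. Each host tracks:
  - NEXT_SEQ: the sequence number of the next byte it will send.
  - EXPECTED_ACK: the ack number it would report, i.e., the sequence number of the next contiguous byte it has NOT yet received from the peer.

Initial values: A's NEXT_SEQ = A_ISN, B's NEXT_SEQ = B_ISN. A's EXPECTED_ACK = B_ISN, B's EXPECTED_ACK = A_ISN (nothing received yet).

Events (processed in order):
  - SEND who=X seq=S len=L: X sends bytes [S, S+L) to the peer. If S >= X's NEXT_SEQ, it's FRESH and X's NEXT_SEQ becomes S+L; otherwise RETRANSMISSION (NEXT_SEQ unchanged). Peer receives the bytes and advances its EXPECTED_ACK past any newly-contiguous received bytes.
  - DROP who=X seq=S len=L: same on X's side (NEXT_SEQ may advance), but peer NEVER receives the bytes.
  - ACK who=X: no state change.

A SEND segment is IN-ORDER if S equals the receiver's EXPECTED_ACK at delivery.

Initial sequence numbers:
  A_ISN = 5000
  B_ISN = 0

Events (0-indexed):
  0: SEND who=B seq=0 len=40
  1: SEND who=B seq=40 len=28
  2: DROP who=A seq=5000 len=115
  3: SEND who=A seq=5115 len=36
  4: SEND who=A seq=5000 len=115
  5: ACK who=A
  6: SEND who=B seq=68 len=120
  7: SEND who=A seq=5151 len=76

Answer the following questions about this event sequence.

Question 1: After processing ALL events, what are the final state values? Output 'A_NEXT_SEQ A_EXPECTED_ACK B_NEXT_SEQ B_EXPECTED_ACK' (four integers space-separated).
After event 0: A_seq=5000 A_ack=40 B_seq=40 B_ack=5000
After event 1: A_seq=5000 A_ack=68 B_seq=68 B_ack=5000
After event 2: A_seq=5115 A_ack=68 B_seq=68 B_ack=5000
After event 3: A_seq=5151 A_ack=68 B_seq=68 B_ack=5000
After event 4: A_seq=5151 A_ack=68 B_seq=68 B_ack=5151
After event 5: A_seq=5151 A_ack=68 B_seq=68 B_ack=5151
After event 6: A_seq=5151 A_ack=188 B_seq=188 B_ack=5151
After event 7: A_seq=5227 A_ack=188 B_seq=188 B_ack=5227

Answer: 5227 188 188 5227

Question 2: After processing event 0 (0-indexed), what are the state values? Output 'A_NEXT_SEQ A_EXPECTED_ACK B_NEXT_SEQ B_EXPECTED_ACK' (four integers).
After event 0: A_seq=5000 A_ack=40 B_seq=40 B_ack=5000

5000 40 40 5000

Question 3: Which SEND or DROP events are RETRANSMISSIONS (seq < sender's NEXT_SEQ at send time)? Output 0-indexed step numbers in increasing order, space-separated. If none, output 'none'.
Step 0: SEND seq=0 -> fresh
Step 1: SEND seq=40 -> fresh
Step 2: DROP seq=5000 -> fresh
Step 3: SEND seq=5115 -> fresh
Step 4: SEND seq=5000 -> retransmit
Step 6: SEND seq=68 -> fresh
Step 7: SEND seq=5151 -> fresh

Answer: 4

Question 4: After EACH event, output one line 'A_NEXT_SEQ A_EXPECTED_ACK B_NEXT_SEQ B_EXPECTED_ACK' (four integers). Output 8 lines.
5000 40 40 5000
5000 68 68 5000
5115 68 68 5000
5151 68 68 5000
5151 68 68 5151
5151 68 68 5151
5151 188 188 5151
5227 188 188 5227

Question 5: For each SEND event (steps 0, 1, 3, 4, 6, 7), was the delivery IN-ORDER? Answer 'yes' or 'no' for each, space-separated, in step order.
Answer: yes yes no yes yes yes

Derivation:
Step 0: SEND seq=0 -> in-order
Step 1: SEND seq=40 -> in-order
Step 3: SEND seq=5115 -> out-of-order
Step 4: SEND seq=5000 -> in-order
Step 6: SEND seq=68 -> in-order
Step 7: SEND seq=5151 -> in-order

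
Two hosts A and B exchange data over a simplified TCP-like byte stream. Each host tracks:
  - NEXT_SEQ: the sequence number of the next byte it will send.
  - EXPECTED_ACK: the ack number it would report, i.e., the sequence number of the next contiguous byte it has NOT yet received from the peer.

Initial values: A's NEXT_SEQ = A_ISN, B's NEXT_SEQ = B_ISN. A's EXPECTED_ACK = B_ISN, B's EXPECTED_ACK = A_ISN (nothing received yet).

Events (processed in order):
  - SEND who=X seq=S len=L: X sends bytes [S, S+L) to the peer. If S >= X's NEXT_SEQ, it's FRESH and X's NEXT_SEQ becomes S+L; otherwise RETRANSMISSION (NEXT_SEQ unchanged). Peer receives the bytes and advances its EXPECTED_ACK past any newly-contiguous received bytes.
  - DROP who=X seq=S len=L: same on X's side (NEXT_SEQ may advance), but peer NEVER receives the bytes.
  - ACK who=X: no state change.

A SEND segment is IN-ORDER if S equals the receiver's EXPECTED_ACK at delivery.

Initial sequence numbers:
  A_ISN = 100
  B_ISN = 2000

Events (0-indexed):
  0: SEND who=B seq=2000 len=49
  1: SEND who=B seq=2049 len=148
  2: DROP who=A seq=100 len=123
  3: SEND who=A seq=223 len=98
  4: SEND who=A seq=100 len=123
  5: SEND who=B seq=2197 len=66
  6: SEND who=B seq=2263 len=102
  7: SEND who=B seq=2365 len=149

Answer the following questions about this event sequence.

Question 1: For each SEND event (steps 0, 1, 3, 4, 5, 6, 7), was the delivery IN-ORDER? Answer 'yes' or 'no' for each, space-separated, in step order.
Answer: yes yes no yes yes yes yes

Derivation:
Step 0: SEND seq=2000 -> in-order
Step 1: SEND seq=2049 -> in-order
Step 3: SEND seq=223 -> out-of-order
Step 4: SEND seq=100 -> in-order
Step 5: SEND seq=2197 -> in-order
Step 6: SEND seq=2263 -> in-order
Step 7: SEND seq=2365 -> in-order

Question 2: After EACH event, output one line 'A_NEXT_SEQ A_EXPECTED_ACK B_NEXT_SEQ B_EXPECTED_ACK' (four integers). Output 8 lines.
100 2049 2049 100
100 2197 2197 100
223 2197 2197 100
321 2197 2197 100
321 2197 2197 321
321 2263 2263 321
321 2365 2365 321
321 2514 2514 321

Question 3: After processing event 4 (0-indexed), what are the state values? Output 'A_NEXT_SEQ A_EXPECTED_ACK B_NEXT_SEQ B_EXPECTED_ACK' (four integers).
After event 0: A_seq=100 A_ack=2049 B_seq=2049 B_ack=100
After event 1: A_seq=100 A_ack=2197 B_seq=2197 B_ack=100
After event 2: A_seq=223 A_ack=2197 B_seq=2197 B_ack=100
After event 3: A_seq=321 A_ack=2197 B_seq=2197 B_ack=100
After event 4: A_seq=321 A_ack=2197 B_seq=2197 B_ack=321

321 2197 2197 321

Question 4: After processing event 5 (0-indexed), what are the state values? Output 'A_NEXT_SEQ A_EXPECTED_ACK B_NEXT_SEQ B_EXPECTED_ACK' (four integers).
After event 0: A_seq=100 A_ack=2049 B_seq=2049 B_ack=100
After event 1: A_seq=100 A_ack=2197 B_seq=2197 B_ack=100
After event 2: A_seq=223 A_ack=2197 B_seq=2197 B_ack=100
After event 3: A_seq=321 A_ack=2197 B_seq=2197 B_ack=100
After event 4: A_seq=321 A_ack=2197 B_seq=2197 B_ack=321
After event 5: A_seq=321 A_ack=2263 B_seq=2263 B_ack=321

321 2263 2263 321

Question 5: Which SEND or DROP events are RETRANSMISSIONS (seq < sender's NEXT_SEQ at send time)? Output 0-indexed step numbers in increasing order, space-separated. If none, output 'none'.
Answer: 4

Derivation:
Step 0: SEND seq=2000 -> fresh
Step 1: SEND seq=2049 -> fresh
Step 2: DROP seq=100 -> fresh
Step 3: SEND seq=223 -> fresh
Step 4: SEND seq=100 -> retransmit
Step 5: SEND seq=2197 -> fresh
Step 6: SEND seq=2263 -> fresh
Step 7: SEND seq=2365 -> fresh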